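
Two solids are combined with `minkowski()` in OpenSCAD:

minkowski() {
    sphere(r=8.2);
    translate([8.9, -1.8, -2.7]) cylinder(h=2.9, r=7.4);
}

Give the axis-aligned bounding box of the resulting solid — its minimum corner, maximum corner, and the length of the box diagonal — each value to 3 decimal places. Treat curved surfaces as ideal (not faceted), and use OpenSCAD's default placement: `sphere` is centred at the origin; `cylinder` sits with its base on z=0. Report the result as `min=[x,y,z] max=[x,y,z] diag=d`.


min=[-6.700,-17.400,-10.900] max=[24.500,13.800,8.400] diag=48.160

A = translate([8.9, -1.8, -2.7]) cylinder(h=2.9, r=7.4) → bbox [1.5,-9.2,-2.7] .. [16.3,5.6,0.2]
B = sphere(r=8.2) → bbox [-8.2,-8.2,-8.2] .. [8.2,8.2,8.2]
lo = A.lo+B.lo = [1.5-8.2, -9.2-8.2, -2.7-8.2] = [-6.700,-17.400,-10.900]
hi = A.hi+B.hi = [16.3+8.2, 5.6+8.2, 0.2+8.2] = [24.500,13.800,8.400]
diag = √(31.2²+31.2²+19.3²) = √2319.37 = 48.160


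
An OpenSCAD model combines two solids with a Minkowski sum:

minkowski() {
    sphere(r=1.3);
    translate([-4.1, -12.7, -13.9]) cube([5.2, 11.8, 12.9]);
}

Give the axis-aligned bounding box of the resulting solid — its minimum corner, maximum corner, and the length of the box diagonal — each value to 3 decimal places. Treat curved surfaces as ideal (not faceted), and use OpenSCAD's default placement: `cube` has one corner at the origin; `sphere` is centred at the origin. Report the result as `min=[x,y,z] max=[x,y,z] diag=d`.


A = translate([-4.1, -12.7, -13.9]) cube([5.2, 11.8, 12.9]) → bbox [-4.1,-12.7,-13.9] .. [1.1,-0.9,-1]
B = sphere(r=1.3) → bbox [-1.3,-1.3,-1.3] .. [1.3,1.3,1.3]
lo = A.lo+B.lo = [-4.1-1.3, -12.7-1.3, -13.9-1.3] = [-5.400,-14.000,-15.200]
hi = A.hi+B.hi = [1.1+1.3, -0.9+1.3, -1+1.3] = [2.400,0.400,0.300]
diag = √(7.8²+14.4²+15.5²) = √508.45 = 22.549

min=[-5.400,-14.000,-15.200] max=[2.400,0.400,0.300] diag=22.549


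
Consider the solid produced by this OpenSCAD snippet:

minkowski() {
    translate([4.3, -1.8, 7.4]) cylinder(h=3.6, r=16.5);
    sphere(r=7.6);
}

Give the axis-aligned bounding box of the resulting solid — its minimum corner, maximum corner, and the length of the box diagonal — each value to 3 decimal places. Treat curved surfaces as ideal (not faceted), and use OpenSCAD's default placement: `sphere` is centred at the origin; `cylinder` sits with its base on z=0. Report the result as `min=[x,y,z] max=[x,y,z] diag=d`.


min=[-19.800,-25.900,-0.200] max=[28.400,22.300,18.600] diag=70.710

A = translate([4.3, -1.8, 7.4]) cylinder(h=3.6, r=16.5) → bbox [-12.2,-18.3,7.4] .. [20.8,14.7,11]
B = sphere(r=7.6) → bbox [-7.6,-7.6,-7.6] .. [7.6,7.6,7.6]
lo = A.lo+B.lo = [-12.2-7.6, -18.3-7.6, 7.4-7.6] = [-19.800,-25.900,-0.200]
hi = A.hi+B.hi = [20.8+7.6, 14.7+7.6, 11+7.6] = [28.400,22.300,18.600]
diag = √(48.2²+48.2²+18.8²) = √4999.92 = 70.710


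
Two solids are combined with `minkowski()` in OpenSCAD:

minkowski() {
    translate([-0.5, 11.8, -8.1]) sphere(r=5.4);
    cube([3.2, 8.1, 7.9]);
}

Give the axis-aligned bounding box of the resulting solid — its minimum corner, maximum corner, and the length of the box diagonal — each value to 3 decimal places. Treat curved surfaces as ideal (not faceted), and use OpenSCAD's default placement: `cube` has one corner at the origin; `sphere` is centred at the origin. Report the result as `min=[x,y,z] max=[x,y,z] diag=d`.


A = translate([-0.5, 11.8, -8.1]) sphere(r=5.4) → bbox [-5.9,6.4,-13.5] .. [4.9,17.2,-2.7]
B = cube([3.2, 8.1, 7.9]) → bbox [0,0,0] .. [3.2,8.1,7.9]
lo = A.lo+B.lo = [-5.9+0, 6.4+0, -13.5+0] = [-5.900,6.400,-13.500]
hi = A.hi+B.hi = [4.9+3.2, 17.2+8.1, -2.7+7.9] = [8.100,25.300,5.200]
diag = √(14²+18.9²+18.7²) = √902.9 = 30.048

min=[-5.900,6.400,-13.500] max=[8.100,25.300,5.200] diag=30.048


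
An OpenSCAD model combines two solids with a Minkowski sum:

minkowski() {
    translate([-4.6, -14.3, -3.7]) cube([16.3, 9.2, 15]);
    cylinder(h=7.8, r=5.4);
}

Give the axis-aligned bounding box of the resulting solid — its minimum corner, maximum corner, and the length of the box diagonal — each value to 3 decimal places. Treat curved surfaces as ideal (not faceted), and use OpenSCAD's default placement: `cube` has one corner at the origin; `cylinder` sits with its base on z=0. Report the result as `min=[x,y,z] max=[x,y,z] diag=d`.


A = translate([-4.6, -14.3, -3.7]) cube([16.3, 9.2, 15]) → bbox [-4.6,-14.3,-3.7] .. [11.7,-5.1,11.3]
B = cylinder(h=7.8, r=5.4) → bbox [-5.4,-5.4,0] .. [5.4,5.4,7.8]
lo = A.lo+B.lo = [-4.6-5.4, -14.3-5.4, -3.7+0] = [-10.000,-19.700,-3.700]
hi = A.hi+B.hi = [11.7+5.4, -5.1+5.4, 11.3+7.8] = [17.100,0.300,19.100]
diag = √(27.1²+20²+22.8²) = √1654.25 = 40.672

min=[-10.000,-19.700,-3.700] max=[17.100,0.300,19.100] diag=40.672


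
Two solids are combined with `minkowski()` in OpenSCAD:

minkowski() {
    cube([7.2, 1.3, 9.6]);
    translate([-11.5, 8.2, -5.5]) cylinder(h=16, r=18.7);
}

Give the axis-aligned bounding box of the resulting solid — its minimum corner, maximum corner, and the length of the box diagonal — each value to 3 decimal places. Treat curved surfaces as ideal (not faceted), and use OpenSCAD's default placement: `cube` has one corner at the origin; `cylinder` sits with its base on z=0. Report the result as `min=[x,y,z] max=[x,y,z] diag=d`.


A = translate([-11.5, 8.2, -5.5]) cylinder(h=16, r=18.7) → bbox [-30.2,-10.5,-5.5] .. [7.2,26.9,10.5]
B = cube([7.2, 1.3, 9.6]) → bbox [0,0,0] .. [7.2,1.3,9.6]
lo = A.lo+B.lo = [-30.2+0, -10.5+0, -5.5+0] = [-30.200,-10.500,-5.500]
hi = A.hi+B.hi = [7.2+7.2, 26.9+1.3, 10.5+9.6] = [14.400,28.200,20.100]
diag = √(44.6²+38.7²+25.6²) = √4142.21 = 64.360

min=[-30.200,-10.500,-5.500] max=[14.400,28.200,20.100] diag=64.360


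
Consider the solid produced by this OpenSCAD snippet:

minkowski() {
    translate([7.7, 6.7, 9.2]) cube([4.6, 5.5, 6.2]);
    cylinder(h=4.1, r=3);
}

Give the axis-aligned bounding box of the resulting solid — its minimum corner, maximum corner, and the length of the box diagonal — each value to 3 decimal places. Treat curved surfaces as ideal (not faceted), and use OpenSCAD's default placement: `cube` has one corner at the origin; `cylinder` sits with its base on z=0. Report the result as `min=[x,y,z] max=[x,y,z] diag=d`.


min=[4.700,3.700,9.200] max=[15.300,15.200,19.500] diag=18.727

A = translate([7.7, 6.7, 9.2]) cube([4.6, 5.5, 6.2]) → bbox [7.7,6.7,9.2] .. [12.3,12.2,15.4]
B = cylinder(h=4.1, r=3) → bbox [-3,-3,0] .. [3,3,4.1]
lo = A.lo+B.lo = [7.7-3, 6.7-3, 9.2+0] = [4.700,3.700,9.200]
hi = A.hi+B.hi = [12.3+3, 12.2+3, 15.4+4.1] = [15.300,15.200,19.500]
diag = √(10.6²+11.5²+10.3²) = √350.7 = 18.727


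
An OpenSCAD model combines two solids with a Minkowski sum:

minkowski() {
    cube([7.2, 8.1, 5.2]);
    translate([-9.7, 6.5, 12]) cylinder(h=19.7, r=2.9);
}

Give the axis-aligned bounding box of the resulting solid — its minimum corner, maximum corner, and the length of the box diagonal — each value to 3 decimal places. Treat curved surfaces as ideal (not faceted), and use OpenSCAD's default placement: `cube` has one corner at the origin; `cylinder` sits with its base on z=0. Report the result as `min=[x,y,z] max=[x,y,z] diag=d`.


A = translate([-9.7, 6.5, 12]) cylinder(h=19.7, r=2.9) → bbox [-12.6,3.6,12] .. [-6.8,9.4,31.7]
B = cube([7.2, 8.1, 5.2]) → bbox [0,0,0] .. [7.2,8.1,5.2]
lo = A.lo+B.lo = [-12.6+0, 3.6+0, 12+0] = [-12.600,3.600,12.000]
hi = A.hi+B.hi = [-6.8+7.2, 9.4+8.1, 31.7+5.2] = [0.400,17.500,36.900]
diag = √(13²+13.9²+24.9²) = √982.22 = 31.340

min=[-12.600,3.600,12.000] max=[0.400,17.500,36.900] diag=31.340


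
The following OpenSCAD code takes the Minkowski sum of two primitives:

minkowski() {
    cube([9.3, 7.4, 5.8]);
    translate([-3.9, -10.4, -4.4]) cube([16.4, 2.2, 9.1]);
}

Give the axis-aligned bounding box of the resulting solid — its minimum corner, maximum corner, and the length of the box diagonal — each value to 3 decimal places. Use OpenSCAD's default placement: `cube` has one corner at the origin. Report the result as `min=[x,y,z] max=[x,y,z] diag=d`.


min=[-3.900,-10.400,-4.400] max=[21.800,-0.800,10.500] diag=31.220

A = translate([-3.9, -10.4, -4.4]) cube([16.4, 2.2, 9.1]) → bbox [-3.9,-10.4,-4.4] .. [12.5,-8.2,4.7]
B = cube([9.3, 7.4, 5.8]) → bbox [0,0,0] .. [9.3,7.4,5.8]
lo = A.lo+B.lo = [-3.9+0, -10.4+0, -4.4+0] = [-3.900,-10.400,-4.400]
hi = A.hi+B.hi = [12.5+9.3, -8.2+7.4, 4.7+5.8] = [21.800,-0.800,10.500]
diag = √(25.7²+9.6²+14.9²) = √974.66 = 31.220


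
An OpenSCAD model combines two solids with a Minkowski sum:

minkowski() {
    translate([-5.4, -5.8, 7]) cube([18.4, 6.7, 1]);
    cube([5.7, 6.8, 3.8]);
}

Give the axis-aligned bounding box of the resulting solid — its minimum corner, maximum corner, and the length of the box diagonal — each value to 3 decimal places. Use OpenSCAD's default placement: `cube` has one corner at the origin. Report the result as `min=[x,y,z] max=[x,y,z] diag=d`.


A = translate([-5.4, -5.8, 7]) cube([18.4, 6.7, 1]) → bbox [-5.4,-5.8,7] .. [13,0.9,8]
B = cube([5.7, 6.8, 3.8]) → bbox [0,0,0] .. [5.7,6.8,3.8]
lo = A.lo+B.lo = [-5.4+0, -5.8+0, 7+0] = [-5.400,-5.800,7.000]
hi = A.hi+B.hi = [13+5.7, 0.9+6.8, 8+3.8] = [18.700,7.700,11.800]
diag = √(24.1²+13.5²+4.8²) = √786.1 = 28.037

min=[-5.400,-5.800,7.000] max=[18.700,7.700,11.800] diag=28.037


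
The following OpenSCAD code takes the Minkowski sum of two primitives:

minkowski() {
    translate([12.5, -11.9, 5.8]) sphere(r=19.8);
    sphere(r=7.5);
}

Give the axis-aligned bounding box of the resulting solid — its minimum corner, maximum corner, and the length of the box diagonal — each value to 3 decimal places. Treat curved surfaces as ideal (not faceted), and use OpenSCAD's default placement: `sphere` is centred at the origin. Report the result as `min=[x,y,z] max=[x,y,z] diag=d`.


min=[-14.800,-39.200,-21.500] max=[39.800,15.400,33.100] diag=94.570

A = translate([12.5, -11.9, 5.8]) sphere(r=19.8) → bbox [-7.3,-31.7,-14] .. [32.3,7.9,25.6]
B = sphere(r=7.5) → bbox [-7.5,-7.5,-7.5] .. [7.5,7.5,7.5]
lo = A.lo+B.lo = [-7.3-7.5, -31.7-7.5, -14-7.5] = [-14.800,-39.200,-21.500]
hi = A.hi+B.hi = [32.3+7.5, 7.9+7.5, 25.6+7.5] = [39.800,15.400,33.100]
diag = √(54.6²+54.6²+54.6²) = √8943.48 = 94.570


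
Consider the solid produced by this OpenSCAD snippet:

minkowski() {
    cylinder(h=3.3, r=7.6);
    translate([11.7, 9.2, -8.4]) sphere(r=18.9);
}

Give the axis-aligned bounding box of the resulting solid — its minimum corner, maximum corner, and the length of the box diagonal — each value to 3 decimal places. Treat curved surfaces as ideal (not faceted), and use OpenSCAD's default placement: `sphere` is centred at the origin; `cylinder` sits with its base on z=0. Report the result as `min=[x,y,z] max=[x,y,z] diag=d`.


min=[-14.800,-17.300,-27.300] max=[38.200,35.700,13.800] diag=85.482

A = translate([11.7, 9.2, -8.4]) sphere(r=18.9) → bbox [-7.2,-9.7,-27.3] .. [30.6,28.1,10.5]
B = cylinder(h=3.3, r=7.6) → bbox [-7.6,-7.6,0] .. [7.6,7.6,3.3]
lo = A.lo+B.lo = [-7.2-7.6, -9.7-7.6, -27.3+0] = [-14.800,-17.300,-27.300]
hi = A.hi+B.hi = [30.6+7.6, 28.1+7.6, 10.5+3.3] = [38.200,35.700,13.800]
diag = √(53²+53²+41.1²) = √7307.21 = 85.482


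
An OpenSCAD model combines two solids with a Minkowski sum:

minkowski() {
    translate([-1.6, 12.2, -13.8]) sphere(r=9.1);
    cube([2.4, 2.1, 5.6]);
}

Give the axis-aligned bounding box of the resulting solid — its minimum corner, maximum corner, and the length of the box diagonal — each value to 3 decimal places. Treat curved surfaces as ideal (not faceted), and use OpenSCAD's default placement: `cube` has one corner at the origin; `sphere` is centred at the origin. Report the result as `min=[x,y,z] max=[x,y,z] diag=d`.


A = translate([-1.6, 12.2, -13.8]) sphere(r=9.1) → bbox [-10.7,3.1,-22.9] .. [7.5,21.3,-4.7]
B = cube([2.4, 2.1, 5.6]) → bbox [0,0,0] .. [2.4,2.1,5.6]
lo = A.lo+B.lo = [-10.7+0, 3.1+0, -22.9+0] = [-10.700,3.100,-22.900]
hi = A.hi+B.hi = [7.5+2.4, 21.3+2.1, -4.7+5.6] = [9.900,23.400,0.900]
diag = √(20.6²+20.3²+23.8²) = √1402.89 = 37.455

min=[-10.700,3.100,-22.900] max=[9.900,23.400,0.900] diag=37.455


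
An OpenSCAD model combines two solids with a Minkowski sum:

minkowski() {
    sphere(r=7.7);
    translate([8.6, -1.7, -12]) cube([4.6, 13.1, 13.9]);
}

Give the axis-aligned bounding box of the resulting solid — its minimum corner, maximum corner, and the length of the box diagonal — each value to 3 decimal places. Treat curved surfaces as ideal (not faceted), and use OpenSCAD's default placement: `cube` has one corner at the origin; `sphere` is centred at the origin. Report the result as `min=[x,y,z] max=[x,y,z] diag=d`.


min=[0.900,-9.400,-19.700] max=[20.900,19.100,9.600] diag=45.505

A = translate([8.6, -1.7, -12]) cube([4.6, 13.1, 13.9]) → bbox [8.6,-1.7,-12] .. [13.2,11.4,1.9]
B = sphere(r=7.7) → bbox [-7.7,-7.7,-7.7] .. [7.7,7.7,7.7]
lo = A.lo+B.lo = [8.6-7.7, -1.7-7.7, -12-7.7] = [0.900,-9.400,-19.700]
hi = A.hi+B.hi = [13.2+7.7, 11.4+7.7, 1.9+7.7] = [20.900,19.100,9.600]
diag = √(20²+28.5²+29.3²) = √2070.74 = 45.505


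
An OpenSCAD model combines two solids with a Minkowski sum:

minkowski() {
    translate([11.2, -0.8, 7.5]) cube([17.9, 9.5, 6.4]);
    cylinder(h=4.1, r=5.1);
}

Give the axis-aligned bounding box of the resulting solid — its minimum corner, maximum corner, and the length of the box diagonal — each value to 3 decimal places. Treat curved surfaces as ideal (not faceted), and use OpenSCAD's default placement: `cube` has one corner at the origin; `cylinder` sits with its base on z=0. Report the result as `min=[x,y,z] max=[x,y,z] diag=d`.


A = translate([11.2, -0.8, 7.5]) cube([17.9, 9.5, 6.4]) → bbox [11.2,-0.8,7.5] .. [29.1,8.7,13.9]
B = cylinder(h=4.1, r=5.1) → bbox [-5.1,-5.1,0] .. [5.1,5.1,4.1]
lo = A.lo+B.lo = [11.2-5.1, -0.8-5.1, 7.5+0] = [6.100,-5.900,7.500]
hi = A.hi+B.hi = [29.1+5.1, 8.7+5.1, 13.9+4.1] = [34.200,13.800,18.000]
diag = √(28.1²+19.7²+10.5²) = √1287.95 = 35.888

min=[6.100,-5.900,7.500] max=[34.200,13.800,18.000] diag=35.888


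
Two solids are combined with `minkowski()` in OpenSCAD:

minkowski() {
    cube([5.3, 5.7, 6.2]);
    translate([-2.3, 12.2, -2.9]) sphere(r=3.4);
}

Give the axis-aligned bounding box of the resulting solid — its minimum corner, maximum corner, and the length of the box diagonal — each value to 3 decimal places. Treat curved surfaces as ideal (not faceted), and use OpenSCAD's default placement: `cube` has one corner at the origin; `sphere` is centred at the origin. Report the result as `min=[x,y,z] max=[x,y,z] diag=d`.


A = translate([-2.3, 12.2, -2.9]) sphere(r=3.4) → bbox [-5.7,8.8,-6.3] .. [1.1,15.6,0.5]
B = cube([5.3, 5.7, 6.2]) → bbox [0,0,0] .. [5.3,5.7,6.2]
lo = A.lo+B.lo = [-5.7+0, 8.8+0, -6.3+0] = [-5.700,8.800,-6.300]
hi = A.hi+B.hi = [1.1+5.3, 15.6+5.7, 0.5+6.2] = [6.400,21.300,6.700]
diag = √(12.1²+12.5²+13²) = √471.66 = 21.718

min=[-5.700,8.800,-6.300] max=[6.400,21.300,6.700] diag=21.718


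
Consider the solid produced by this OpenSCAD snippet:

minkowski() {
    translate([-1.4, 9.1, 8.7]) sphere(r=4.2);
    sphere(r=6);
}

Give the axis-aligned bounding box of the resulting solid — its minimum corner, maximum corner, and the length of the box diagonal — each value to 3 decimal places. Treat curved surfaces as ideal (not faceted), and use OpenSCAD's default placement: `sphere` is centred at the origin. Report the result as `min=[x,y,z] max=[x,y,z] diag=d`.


min=[-11.600,-1.100,-1.500] max=[8.800,19.300,18.900] diag=35.334

A = translate([-1.4, 9.1, 8.7]) sphere(r=4.2) → bbox [-5.6,4.9,4.5] .. [2.8,13.3,12.9]
B = sphere(r=6) → bbox [-6,-6,-6] .. [6,6,6]
lo = A.lo+B.lo = [-5.6-6, 4.9-6, 4.5-6] = [-11.600,-1.100,-1.500]
hi = A.hi+B.hi = [2.8+6, 13.3+6, 12.9+6] = [8.800,19.300,18.900]
diag = √(20.4²+20.4²+20.4²) = √1248.48 = 35.334


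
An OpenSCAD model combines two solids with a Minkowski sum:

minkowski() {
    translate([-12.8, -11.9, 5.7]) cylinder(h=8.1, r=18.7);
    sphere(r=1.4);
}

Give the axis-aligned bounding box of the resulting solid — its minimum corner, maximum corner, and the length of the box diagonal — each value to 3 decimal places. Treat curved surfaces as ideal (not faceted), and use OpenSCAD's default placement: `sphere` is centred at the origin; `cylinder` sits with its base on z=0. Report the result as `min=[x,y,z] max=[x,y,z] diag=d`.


min=[-32.900,-32.000,4.300] max=[7.300,8.200,15.200] diag=57.887

A = translate([-12.8, -11.9, 5.7]) cylinder(h=8.1, r=18.7) → bbox [-31.5,-30.6,5.7] .. [5.9,6.8,13.8]
B = sphere(r=1.4) → bbox [-1.4,-1.4,-1.4] .. [1.4,1.4,1.4]
lo = A.lo+B.lo = [-31.5-1.4, -30.6-1.4, 5.7-1.4] = [-32.900,-32.000,4.300]
hi = A.hi+B.hi = [5.9+1.4, 6.8+1.4, 13.8+1.4] = [7.300,8.200,15.200]
diag = √(40.2²+40.2²+10.9²) = √3350.89 = 57.887


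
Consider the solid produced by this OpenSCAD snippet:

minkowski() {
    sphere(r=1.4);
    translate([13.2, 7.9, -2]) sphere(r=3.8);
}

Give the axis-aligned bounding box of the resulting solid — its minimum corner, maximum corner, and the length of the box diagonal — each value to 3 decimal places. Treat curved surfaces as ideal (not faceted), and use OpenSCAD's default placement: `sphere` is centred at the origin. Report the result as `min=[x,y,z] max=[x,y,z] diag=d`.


A = translate([13.2, 7.9, -2]) sphere(r=3.8) → bbox [9.4,4.1,-5.8] .. [17,11.7,1.8]
B = sphere(r=1.4) → bbox [-1.4,-1.4,-1.4] .. [1.4,1.4,1.4]
lo = A.lo+B.lo = [9.4-1.4, 4.1-1.4, -5.8-1.4] = [8.000,2.700,-7.200]
hi = A.hi+B.hi = [17+1.4, 11.7+1.4, 1.8+1.4] = [18.400,13.100,3.200]
diag = √(10.4²+10.4²+10.4²) = √324.48 = 18.013

min=[8.000,2.700,-7.200] max=[18.400,13.100,3.200] diag=18.013


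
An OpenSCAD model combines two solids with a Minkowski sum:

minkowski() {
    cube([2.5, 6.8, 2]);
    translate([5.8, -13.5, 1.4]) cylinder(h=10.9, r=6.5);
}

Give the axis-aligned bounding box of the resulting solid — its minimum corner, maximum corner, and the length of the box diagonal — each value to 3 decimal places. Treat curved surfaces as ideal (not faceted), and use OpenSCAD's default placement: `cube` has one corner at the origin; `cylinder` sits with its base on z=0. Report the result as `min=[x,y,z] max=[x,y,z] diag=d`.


A = translate([5.8, -13.5, 1.4]) cylinder(h=10.9, r=6.5) → bbox [-0.7,-20,1.4] .. [12.3,-7,12.3]
B = cube([2.5, 6.8, 2]) → bbox [0,0,0] .. [2.5,6.8,2]
lo = A.lo+B.lo = [-0.7+0, -20+0, 1.4+0] = [-0.700,-20.000,1.400]
hi = A.hi+B.hi = [12.3+2.5, -7+6.8, 12.3+2] = [14.800,-0.200,14.300]
diag = √(15.5²+19.8²+12.9²) = √798.7 = 28.261

min=[-0.700,-20.000,1.400] max=[14.800,-0.200,14.300] diag=28.261


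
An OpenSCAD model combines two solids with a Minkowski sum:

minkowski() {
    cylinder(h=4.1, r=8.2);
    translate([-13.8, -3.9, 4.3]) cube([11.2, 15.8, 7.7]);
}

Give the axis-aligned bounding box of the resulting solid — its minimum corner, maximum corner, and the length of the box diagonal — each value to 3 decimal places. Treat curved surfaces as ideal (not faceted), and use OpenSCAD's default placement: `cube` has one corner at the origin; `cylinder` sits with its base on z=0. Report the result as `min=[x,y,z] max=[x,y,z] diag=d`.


min=[-22.000,-12.100,4.300] max=[5.600,20.100,16.100] diag=44.021

A = translate([-13.8, -3.9, 4.3]) cube([11.2, 15.8, 7.7]) → bbox [-13.8,-3.9,4.3] .. [-2.6,11.9,12]
B = cylinder(h=4.1, r=8.2) → bbox [-8.2,-8.2,0] .. [8.2,8.2,4.1]
lo = A.lo+B.lo = [-13.8-8.2, -3.9-8.2, 4.3+0] = [-22.000,-12.100,4.300]
hi = A.hi+B.hi = [-2.6+8.2, 11.9+8.2, 12+4.1] = [5.600,20.100,16.100]
diag = √(27.6²+32.2²+11.8²) = √1937.84 = 44.021


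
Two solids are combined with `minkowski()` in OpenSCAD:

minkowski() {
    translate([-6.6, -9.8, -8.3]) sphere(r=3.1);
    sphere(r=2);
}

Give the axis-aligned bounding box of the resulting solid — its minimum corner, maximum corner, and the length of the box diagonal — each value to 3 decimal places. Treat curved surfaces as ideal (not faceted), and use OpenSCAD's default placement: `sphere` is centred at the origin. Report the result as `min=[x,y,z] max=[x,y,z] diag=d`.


min=[-11.700,-14.900,-13.400] max=[-1.500,-4.700,-3.200] diag=17.667

A = translate([-6.6, -9.8, -8.3]) sphere(r=3.1) → bbox [-9.7,-12.9,-11.4] .. [-3.5,-6.7,-5.2]
B = sphere(r=2) → bbox [-2,-2,-2] .. [2,2,2]
lo = A.lo+B.lo = [-9.7-2, -12.9-2, -11.4-2] = [-11.700,-14.900,-13.400]
hi = A.hi+B.hi = [-3.5+2, -6.7+2, -5.2+2] = [-1.500,-4.700,-3.200]
diag = √(10.2²+10.2²+10.2²) = √312.12 = 17.667


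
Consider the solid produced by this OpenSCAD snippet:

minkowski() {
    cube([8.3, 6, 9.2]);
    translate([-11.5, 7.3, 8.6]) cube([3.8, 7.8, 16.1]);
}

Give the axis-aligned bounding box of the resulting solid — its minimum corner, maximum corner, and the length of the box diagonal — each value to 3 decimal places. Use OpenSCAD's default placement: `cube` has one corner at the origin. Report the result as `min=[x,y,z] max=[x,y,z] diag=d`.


min=[-11.500,7.300,8.600] max=[0.600,21.100,33.900] diag=31.256

A = translate([-11.5, 7.3, 8.6]) cube([3.8, 7.8, 16.1]) → bbox [-11.5,7.3,8.6] .. [-7.7,15.1,24.7]
B = cube([8.3, 6, 9.2]) → bbox [0,0,0] .. [8.3,6,9.2]
lo = A.lo+B.lo = [-11.5+0, 7.3+0, 8.6+0] = [-11.500,7.300,8.600]
hi = A.hi+B.hi = [-7.7+8.3, 15.1+6, 24.7+9.2] = [0.600,21.100,33.900]
diag = √(12.1²+13.8²+25.3²) = √976.94 = 31.256


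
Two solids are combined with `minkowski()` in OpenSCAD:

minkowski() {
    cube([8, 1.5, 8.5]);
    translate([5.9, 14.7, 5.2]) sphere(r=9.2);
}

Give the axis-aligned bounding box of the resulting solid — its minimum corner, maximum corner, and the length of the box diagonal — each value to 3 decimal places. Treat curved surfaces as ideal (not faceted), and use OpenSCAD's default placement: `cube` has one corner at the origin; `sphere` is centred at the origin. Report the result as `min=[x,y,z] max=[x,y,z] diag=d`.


min=[-3.300,5.500,-4.000] max=[23.100,25.400,22.900] diag=42.621

A = translate([5.9, 14.7, 5.2]) sphere(r=9.2) → bbox [-3.3,5.5,-4] .. [15.1,23.9,14.4]
B = cube([8, 1.5, 8.5]) → bbox [0,0,0] .. [8,1.5,8.5]
lo = A.lo+B.lo = [-3.3+0, 5.5+0, -4+0] = [-3.300,5.500,-4.000]
hi = A.hi+B.hi = [15.1+8, 23.9+1.5, 14.4+8.5] = [23.100,25.400,22.900]
diag = √(26.4²+19.9²+26.9²) = √1816.58 = 42.621


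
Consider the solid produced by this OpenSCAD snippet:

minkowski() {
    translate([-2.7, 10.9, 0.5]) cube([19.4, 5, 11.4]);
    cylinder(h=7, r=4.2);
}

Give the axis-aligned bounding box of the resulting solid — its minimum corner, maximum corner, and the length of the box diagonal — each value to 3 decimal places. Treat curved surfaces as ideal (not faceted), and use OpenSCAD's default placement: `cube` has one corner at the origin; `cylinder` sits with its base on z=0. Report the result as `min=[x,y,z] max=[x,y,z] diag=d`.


A = translate([-2.7, 10.9, 0.5]) cube([19.4, 5, 11.4]) → bbox [-2.7,10.9,0.5] .. [16.7,15.9,11.9]
B = cylinder(h=7, r=4.2) → bbox [-4.2,-4.2,0] .. [4.2,4.2,7]
lo = A.lo+B.lo = [-2.7-4.2, 10.9-4.2, 0.5+0] = [-6.900,6.700,0.500]
hi = A.hi+B.hi = [16.7+4.2, 15.9+4.2, 11.9+7] = [20.900,20.100,18.900]
diag = √(27.8²+13.4²+18.4²) = √1290.96 = 35.930

min=[-6.900,6.700,0.500] max=[20.900,20.100,18.900] diag=35.930


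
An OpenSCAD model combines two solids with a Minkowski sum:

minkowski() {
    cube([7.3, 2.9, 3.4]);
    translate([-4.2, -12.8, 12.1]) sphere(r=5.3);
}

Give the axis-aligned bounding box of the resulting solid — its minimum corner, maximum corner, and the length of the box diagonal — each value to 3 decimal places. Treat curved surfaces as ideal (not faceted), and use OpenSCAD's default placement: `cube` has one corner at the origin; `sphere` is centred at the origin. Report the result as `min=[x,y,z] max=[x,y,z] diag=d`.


A = translate([-4.2, -12.8, 12.1]) sphere(r=5.3) → bbox [-9.5,-18.1,6.8] .. [1.1,-7.5,17.4]
B = cube([7.3, 2.9, 3.4]) → bbox [0,0,0] .. [7.3,2.9,3.4]
lo = A.lo+B.lo = [-9.5+0, -18.1+0, 6.8+0] = [-9.500,-18.100,6.800]
hi = A.hi+B.hi = [1.1+7.3, -7.5+2.9, 17.4+3.4] = [8.400,-4.600,20.800]
diag = √(17.9²+13.5²+14²) = √698.66 = 26.432

min=[-9.500,-18.100,6.800] max=[8.400,-4.600,20.800] diag=26.432


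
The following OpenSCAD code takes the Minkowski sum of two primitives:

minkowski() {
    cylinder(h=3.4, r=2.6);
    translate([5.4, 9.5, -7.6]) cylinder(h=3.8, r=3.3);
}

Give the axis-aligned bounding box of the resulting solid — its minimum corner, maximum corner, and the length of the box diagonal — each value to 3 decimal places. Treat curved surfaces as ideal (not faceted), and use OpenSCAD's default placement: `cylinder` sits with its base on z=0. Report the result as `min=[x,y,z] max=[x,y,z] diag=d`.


A = translate([5.4, 9.5, -7.6]) cylinder(h=3.8, r=3.3) → bbox [2.1,6.2,-7.6] .. [8.7,12.8,-3.8]
B = cylinder(h=3.4, r=2.6) → bbox [-2.6,-2.6,0] .. [2.6,2.6,3.4]
lo = A.lo+B.lo = [2.1-2.6, 6.2-2.6, -7.6+0] = [-0.500,3.600,-7.600]
hi = A.hi+B.hi = [8.7+2.6, 12.8+2.6, -3.8+3.4] = [11.300,15.400,-0.400]
diag = √(11.8²+11.8²+7.2²) = √330.32 = 18.175

min=[-0.500,3.600,-7.600] max=[11.300,15.400,-0.400] diag=18.175


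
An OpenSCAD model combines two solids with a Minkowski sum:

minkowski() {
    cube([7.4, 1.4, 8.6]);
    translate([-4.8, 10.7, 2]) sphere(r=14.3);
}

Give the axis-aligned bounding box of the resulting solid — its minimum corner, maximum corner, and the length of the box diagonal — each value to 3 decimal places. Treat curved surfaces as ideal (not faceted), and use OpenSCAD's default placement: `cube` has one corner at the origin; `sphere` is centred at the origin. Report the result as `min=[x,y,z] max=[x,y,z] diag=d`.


A = translate([-4.8, 10.7, 2]) sphere(r=14.3) → bbox [-19.1,-3.6,-12.3] .. [9.5,25,16.3]
B = cube([7.4, 1.4, 8.6]) → bbox [0,0,0] .. [7.4,1.4,8.6]
lo = A.lo+B.lo = [-19.1+0, -3.6+0, -12.3+0] = [-19.100,-3.600,-12.300]
hi = A.hi+B.hi = [9.5+7.4, 25+1.4, 16.3+8.6] = [16.900,26.400,24.900]
diag = √(36²+30²+37.2²) = √3579.84 = 59.832

min=[-19.100,-3.600,-12.300] max=[16.900,26.400,24.900] diag=59.832


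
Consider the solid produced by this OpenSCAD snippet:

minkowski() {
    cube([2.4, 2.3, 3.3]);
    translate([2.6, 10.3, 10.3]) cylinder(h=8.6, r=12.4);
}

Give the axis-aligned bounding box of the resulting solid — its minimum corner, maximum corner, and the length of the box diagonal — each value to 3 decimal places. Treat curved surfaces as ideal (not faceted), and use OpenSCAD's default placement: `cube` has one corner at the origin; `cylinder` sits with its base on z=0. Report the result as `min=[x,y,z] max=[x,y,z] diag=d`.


A = translate([2.6, 10.3, 10.3]) cylinder(h=8.6, r=12.4) → bbox [-9.8,-2.1,10.3] .. [15,22.7,18.9]
B = cube([2.4, 2.3, 3.3]) → bbox [0,0,0] .. [2.4,2.3,3.3]
lo = A.lo+B.lo = [-9.8+0, -2.1+0, 10.3+0] = [-9.800,-2.100,10.300]
hi = A.hi+B.hi = [15+2.4, 22.7+2.3, 18.9+3.3] = [17.400,25.000,22.200]
diag = √(27.2²+27.1²+11.9²) = √1615.86 = 40.198

min=[-9.800,-2.100,10.300] max=[17.400,25.000,22.200] diag=40.198


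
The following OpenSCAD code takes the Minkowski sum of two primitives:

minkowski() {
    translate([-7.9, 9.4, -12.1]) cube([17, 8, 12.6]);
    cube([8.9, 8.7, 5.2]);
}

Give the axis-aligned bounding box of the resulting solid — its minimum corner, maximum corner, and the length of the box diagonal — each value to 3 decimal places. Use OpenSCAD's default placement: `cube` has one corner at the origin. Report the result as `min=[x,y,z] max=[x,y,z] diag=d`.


min=[-7.900,9.400,-12.100] max=[18.000,26.100,5.700] diag=35.588

A = translate([-7.9, 9.4, -12.1]) cube([17, 8, 12.6]) → bbox [-7.9,9.4,-12.1] .. [9.1,17.4,0.5]
B = cube([8.9, 8.7, 5.2]) → bbox [0,0,0] .. [8.9,8.7,5.2]
lo = A.lo+B.lo = [-7.9+0, 9.4+0, -12.1+0] = [-7.900,9.400,-12.100]
hi = A.hi+B.hi = [9.1+8.9, 17.4+8.7, 0.5+5.2] = [18.000,26.100,5.700]
diag = √(25.9²+16.7²+17.8²) = √1266.54 = 35.588


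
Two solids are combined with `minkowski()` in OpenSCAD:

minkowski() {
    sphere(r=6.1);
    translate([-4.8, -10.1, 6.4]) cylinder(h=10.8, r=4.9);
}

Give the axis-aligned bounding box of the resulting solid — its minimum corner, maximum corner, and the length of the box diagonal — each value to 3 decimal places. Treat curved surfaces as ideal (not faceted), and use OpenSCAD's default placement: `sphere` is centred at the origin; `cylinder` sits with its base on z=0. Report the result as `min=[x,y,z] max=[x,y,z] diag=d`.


A = translate([-4.8, -10.1, 6.4]) cylinder(h=10.8, r=4.9) → bbox [-9.7,-15,6.4] .. [0.1,-5.2,17.2]
B = sphere(r=6.1) → bbox [-6.1,-6.1,-6.1] .. [6.1,6.1,6.1]
lo = A.lo+B.lo = [-9.7-6.1, -15-6.1, 6.4-6.1] = [-15.800,-21.100,0.300]
hi = A.hi+B.hi = [0.1+6.1, -5.2+6.1, 17.2+6.1] = [6.200,0.900,23.300]
diag = √(22²+22²+23²) = √1497 = 38.691

min=[-15.800,-21.100,0.300] max=[6.200,0.900,23.300] diag=38.691


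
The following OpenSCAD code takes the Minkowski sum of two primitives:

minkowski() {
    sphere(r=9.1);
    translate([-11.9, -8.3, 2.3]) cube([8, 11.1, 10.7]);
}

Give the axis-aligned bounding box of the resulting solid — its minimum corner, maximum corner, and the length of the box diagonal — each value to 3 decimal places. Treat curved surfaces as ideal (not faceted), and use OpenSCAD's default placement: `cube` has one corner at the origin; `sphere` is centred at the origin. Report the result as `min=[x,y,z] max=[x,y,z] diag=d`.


min=[-21.000,-17.400,-6.800] max=[5.200,11.900,22.100] diag=48.787

A = translate([-11.9, -8.3, 2.3]) cube([8, 11.1, 10.7]) → bbox [-11.9,-8.3,2.3] .. [-3.9,2.8,13]
B = sphere(r=9.1) → bbox [-9.1,-9.1,-9.1] .. [9.1,9.1,9.1]
lo = A.lo+B.lo = [-11.9-9.1, -8.3-9.1, 2.3-9.1] = [-21.000,-17.400,-6.800]
hi = A.hi+B.hi = [-3.9+9.1, 2.8+9.1, 13+9.1] = [5.200,11.900,22.100]
diag = √(26.2²+29.3²+28.9²) = √2380.14 = 48.787


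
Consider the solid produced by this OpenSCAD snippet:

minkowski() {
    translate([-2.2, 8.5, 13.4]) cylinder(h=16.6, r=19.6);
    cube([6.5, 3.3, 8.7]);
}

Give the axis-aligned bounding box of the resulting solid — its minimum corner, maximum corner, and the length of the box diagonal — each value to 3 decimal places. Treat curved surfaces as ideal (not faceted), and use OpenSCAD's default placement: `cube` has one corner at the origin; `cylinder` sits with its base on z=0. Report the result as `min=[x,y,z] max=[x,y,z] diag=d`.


min=[-21.800,-11.100,13.400] max=[23.900,31.400,38.700] diag=67.341

A = translate([-2.2, 8.5, 13.4]) cylinder(h=16.6, r=19.6) → bbox [-21.8,-11.1,13.4] .. [17.4,28.1,30]
B = cube([6.5, 3.3, 8.7]) → bbox [0,0,0] .. [6.5,3.3,8.7]
lo = A.lo+B.lo = [-21.8+0, -11.1+0, 13.4+0] = [-21.800,-11.100,13.400]
hi = A.hi+B.hi = [17.4+6.5, 28.1+3.3, 30+8.7] = [23.900,31.400,38.700]
diag = √(45.7²+42.5²+25.3²) = √4534.83 = 67.341


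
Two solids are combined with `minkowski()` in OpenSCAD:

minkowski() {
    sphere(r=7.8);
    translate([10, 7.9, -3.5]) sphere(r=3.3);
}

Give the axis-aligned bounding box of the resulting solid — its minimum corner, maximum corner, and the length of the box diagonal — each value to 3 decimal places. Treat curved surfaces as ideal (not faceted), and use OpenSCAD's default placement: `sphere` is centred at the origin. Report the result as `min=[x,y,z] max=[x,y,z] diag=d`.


A = translate([10, 7.9, -3.5]) sphere(r=3.3) → bbox [6.7,4.6,-6.8] .. [13.3,11.2,-0.2]
B = sphere(r=7.8) → bbox [-7.8,-7.8,-7.8] .. [7.8,7.8,7.8]
lo = A.lo+B.lo = [6.7-7.8, 4.6-7.8, -6.8-7.8] = [-1.100,-3.200,-14.600]
hi = A.hi+B.hi = [13.3+7.8, 11.2+7.8, -0.2+7.8] = [21.100,19.000,7.600]
diag = √(22.2²+22.2²+22.2²) = √1478.52 = 38.452

min=[-1.100,-3.200,-14.600] max=[21.100,19.000,7.600] diag=38.452


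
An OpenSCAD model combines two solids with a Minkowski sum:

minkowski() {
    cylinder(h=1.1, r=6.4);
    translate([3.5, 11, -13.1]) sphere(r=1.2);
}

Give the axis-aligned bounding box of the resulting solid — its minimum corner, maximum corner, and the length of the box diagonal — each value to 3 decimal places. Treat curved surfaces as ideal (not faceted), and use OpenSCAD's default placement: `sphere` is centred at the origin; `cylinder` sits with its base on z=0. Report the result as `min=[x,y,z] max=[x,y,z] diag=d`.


min=[-4.100,3.400,-14.300] max=[11.100,18.600,-10.800] diag=21.779

A = translate([3.5, 11, -13.1]) sphere(r=1.2) → bbox [2.3,9.8,-14.3] .. [4.7,12.2,-11.9]
B = cylinder(h=1.1, r=6.4) → bbox [-6.4,-6.4,0] .. [6.4,6.4,1.1]
lo = A.lo+B.lo = [2.3-6.4, 9.8-6.4, -14.3+0] = [-4.100,3.400,-14.300]
hi = A.hi+B.hi = [4.7+6.4, 12.2+6.4, -11.9+1.1] = [11.100,18.600,-10.800]
diag = √(15.2²+15.2²+3.5²) = √474.33 = 21.779


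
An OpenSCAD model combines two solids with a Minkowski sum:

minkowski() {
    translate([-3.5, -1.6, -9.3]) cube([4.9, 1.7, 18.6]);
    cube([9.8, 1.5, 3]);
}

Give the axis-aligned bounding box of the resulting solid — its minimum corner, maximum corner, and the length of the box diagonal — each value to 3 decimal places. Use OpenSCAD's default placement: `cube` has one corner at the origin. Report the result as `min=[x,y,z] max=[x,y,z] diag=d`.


A = translate([-3.5, -1.6, -9.3]) cube([4.9, 1.7, 18.6]) → bbox [-3.5,-1.6,-9.3] .. [1.4,0.1,9.3]
B = cube([9.8, 1.5, 3]) → bbox [0,0,0] .. [9.8,1.5,3]
lo = A.lo+B.lo = [-3.5+0, -1.6+0, -9.3+0] = [-3.500,-1.600,-9.300]
hi = A.hi+B.hi = [1.4+9.8, 0.1+1.5, 9.3+3] = [11.200,1.600,12.300]
diag = √(14.7²+3.2²+21.6²) = √692.89 = 26.323

min=[-3.500,-1.600,-9.300] max=[11.200,1.600,12.300] diag=26.323


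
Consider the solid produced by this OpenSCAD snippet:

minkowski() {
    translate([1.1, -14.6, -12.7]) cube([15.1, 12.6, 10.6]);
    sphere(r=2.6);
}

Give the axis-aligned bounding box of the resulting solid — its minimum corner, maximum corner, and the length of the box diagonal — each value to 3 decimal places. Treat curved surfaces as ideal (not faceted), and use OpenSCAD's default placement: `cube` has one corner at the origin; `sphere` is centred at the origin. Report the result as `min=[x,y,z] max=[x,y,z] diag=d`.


A = translate([1.1, -14.6, -12.7]) cube([15.1, 12.6, 10.6]) → bbox [1.1,-14.6,-12.7] .. [16.2,-2,-2.1]
B = sphere(r=2.6) → bbox [-2.6,-2.6,-2.6] .. [2.6,2.6,2.6]
lo = A.lo+B.lo = [1.1-2.6, -14.6-2.6, -12.7-2.6] = [-1.500,-17.200,-15.300]
hi = A.hi+B.hi = [16.2+2.6, -2+2.6, -2.1+2.6] = [18.800,0.600,0.500]
diag = √(20.3²+17.8²+15.8²) = √978.57 = 31.282

min=[-1.500,-17.200,-15.300] max=[18.800,0.600,0.500] diag=31.282


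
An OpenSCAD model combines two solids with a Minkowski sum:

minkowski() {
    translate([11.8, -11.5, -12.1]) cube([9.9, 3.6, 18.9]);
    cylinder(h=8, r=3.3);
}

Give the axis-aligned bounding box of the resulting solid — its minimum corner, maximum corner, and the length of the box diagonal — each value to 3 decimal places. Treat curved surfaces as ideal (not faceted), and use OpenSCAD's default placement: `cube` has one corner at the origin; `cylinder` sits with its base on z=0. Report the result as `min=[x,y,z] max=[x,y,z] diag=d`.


A = translate([11.8, -11.5, -12.1]) cube([9.9, 3.6, 18.9]) → bbox [11.8,-11.5,-12.1] .. [21.7,-7.9,6.8]
B = cylinder(h=8, r=3.3) → bbox [-3.3,-3.3,0] .. [3.3,3.3,8]
lo = A.lo+B.lo = [11.8-3.3, -11.5-3.3, -12.1+0] = [8.500,-14.800,-12.100]
hi = A.hi+B.hi = [21.7+3.3, -7.9+3.3, 6.8+8] = [25.000,-4.600,14.800]
diag = √(16.5²+10.2²+26.9²) = √1099.9 = 33.165

min=[8.500,-14.800,-12.100] max=[25.000,-4.600,14.800] diag=33.165


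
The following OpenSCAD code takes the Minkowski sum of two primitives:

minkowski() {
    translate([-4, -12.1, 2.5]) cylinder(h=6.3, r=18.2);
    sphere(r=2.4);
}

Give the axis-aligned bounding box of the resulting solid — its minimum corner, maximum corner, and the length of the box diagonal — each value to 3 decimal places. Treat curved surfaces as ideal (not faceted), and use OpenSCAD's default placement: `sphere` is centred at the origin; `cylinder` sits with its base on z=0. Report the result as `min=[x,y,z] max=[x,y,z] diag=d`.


A = translate([-4, -12.1, 2.5]) cylinder(h=6.3, r=18.2) → bbox [-22.2,-30.3,2.5] .. [14.2,6.1,8.8]
B = sphere(r=2.4) → bbox [-2.4,-2.4,-2.4] .. [2.4,2.4,2.4]
lo = A.lo+B.lo = [-22.2-2.4, -30.3-2.4, 2.5-2.4] = [-24.600,-32.700,0.100]
hi = A.hi+B.hi = [14.2+2.4, 6.1+2.4, 8.8+2.4] = [16.600,8.500,11.200]
diag = √(41.2²+41.2²+11.1²) = √3518.09 = 59.313

min=[-24.600,-32.700,0.100] max=[16.600,8.500,11.200] diag=59.313


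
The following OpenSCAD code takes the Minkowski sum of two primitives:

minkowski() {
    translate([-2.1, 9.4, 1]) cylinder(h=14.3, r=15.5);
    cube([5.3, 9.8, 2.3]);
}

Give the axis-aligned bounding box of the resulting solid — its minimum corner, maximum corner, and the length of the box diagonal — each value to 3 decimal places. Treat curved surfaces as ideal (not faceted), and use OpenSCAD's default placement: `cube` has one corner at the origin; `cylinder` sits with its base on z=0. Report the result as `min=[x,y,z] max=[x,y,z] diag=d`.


A = translate([-2.1, 9.4, 1]) cylinder(h=14.3, r=15.5) → bbox [-17.6,-6.1,1] .. [13.4,24.9,15.3]
B = cube([5.3, 9.8, 2.3]) → bbox [0,0,0] .. [5.3,9.8,2.3]
lo = A.lo+B.lo = [-17.6+0, -6.1+0, 1+0] = [-17.600,-6.100,1.000]
hi = A.hi+B.hi = [13.4+5.3, 24.9+9.8, 15.3+2.3] = [18.700,34.700,17.600]
diag = √(36.3²+40.8²+16.6²) = √3257.89 = 57.078

min=[-17.600,-6.100,1.000] max=[18.700,34.700,17.600] diag=57.078


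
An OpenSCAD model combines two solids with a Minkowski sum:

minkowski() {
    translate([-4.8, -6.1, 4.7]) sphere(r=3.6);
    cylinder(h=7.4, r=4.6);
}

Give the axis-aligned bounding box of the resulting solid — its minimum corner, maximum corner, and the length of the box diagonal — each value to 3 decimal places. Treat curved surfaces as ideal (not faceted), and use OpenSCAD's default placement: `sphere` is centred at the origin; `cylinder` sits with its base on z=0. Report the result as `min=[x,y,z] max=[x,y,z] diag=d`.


min=[-13.000,-14.300,1.100] max=[3.400,2.100,15.700] diag=27.406

A = translate([-4.8, -6.1, 4.7]) sphere(r=3.6) → bbox [-8.4,-9.7,1.1] .. [-1.2,-2.5,8.3]
B = cylinder(h=7.4, r=4.6) → bbox [-4.6,-4.6,0] .. [4.6,4.6,7.4]
lo = A.lo+B.lo = [-8.4-4.6, -9.7-4.6, 1.1+0] = [-13.000,-14.300,1.100]
hi = A.hi+B.hi = [-1.2+4.6, -2.5+4.6, 8.3+7.4] = [3.400,2.100,15.700]
diag = √(16.4²+16.4²+14.6²) = √751.08 = 27.406


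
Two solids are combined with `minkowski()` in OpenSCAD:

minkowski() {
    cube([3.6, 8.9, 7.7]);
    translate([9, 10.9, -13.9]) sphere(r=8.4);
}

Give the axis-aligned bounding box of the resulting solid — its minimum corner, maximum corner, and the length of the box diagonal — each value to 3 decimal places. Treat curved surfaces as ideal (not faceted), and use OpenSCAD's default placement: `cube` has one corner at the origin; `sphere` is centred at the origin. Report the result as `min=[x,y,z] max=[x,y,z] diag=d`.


min=[0.600,2.500,-22.300] max=[21.000,28.200,2.200] diag=40.950

A = translate([9, 10.9, -13.9]) sphere(r=8.4) → bbox [0.6,2.5,-22.3] .. [17.4,19.3,-5.5]
B = cube([3.6, 8.9, 7.7]) → bbox [0,0,0] .. [3.6,8.9,7.7]
lo = A.lo+B.lo = [0.6+0, 2.5+0, -22.3+0] = [0.600,2.500,-22.300]
hi = A.hi+B.hi = [17.4+3.6, 19.3+8.9, -5.5+7.7] = [21.000,28.200,2.200]
diag = √(20.4²+25.7²+24.5²) = √1676.9 = 40.950


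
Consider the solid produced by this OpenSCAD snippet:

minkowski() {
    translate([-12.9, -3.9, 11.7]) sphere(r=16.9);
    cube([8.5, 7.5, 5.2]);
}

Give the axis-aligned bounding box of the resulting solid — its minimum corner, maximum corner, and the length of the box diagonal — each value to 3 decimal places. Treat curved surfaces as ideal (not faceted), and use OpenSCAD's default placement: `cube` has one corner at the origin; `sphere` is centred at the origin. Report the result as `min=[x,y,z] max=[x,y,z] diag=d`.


min=[-29.800,-20.800,-5.200] max=[12.500,20.500,33.800] diag=70.824

A = translate([-12.9, -3.9, 11.7]) sphere(r=16.9) → bbox [-29.8,-20.8,-5.2] .. [4,13,28.6]
B = cube([8.5, 7.5, 5.2]) → bbox [0,0,0] .. [8.5,7.5,5.2]
lo = A.lo+B.lo = [-29.8+0, -20.8+0, -5.2+0] = [-29.800,-20.800,-5.200]
hi = A.hi+B.hi = [4+8.5, 13+7.5, 28.6+5.2] = [12.500,20.500,33.800]
diag = √(42.3²+41.3²+39²) = √5015.98 = 70.824
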